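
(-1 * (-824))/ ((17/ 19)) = 15656/ 17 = 920.94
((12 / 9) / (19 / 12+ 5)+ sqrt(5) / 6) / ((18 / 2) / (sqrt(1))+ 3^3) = 4 / 711+ sqrt(5) / 216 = 0.02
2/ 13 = 0.15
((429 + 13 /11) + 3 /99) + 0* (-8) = 14197 /33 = 430.21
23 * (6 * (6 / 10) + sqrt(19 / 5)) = 23 * sqrt(95) / 5 + 414 / 5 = 127.64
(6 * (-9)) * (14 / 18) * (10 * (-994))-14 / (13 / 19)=417459.54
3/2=1.50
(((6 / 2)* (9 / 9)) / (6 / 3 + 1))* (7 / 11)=7 / 11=0.64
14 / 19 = 0.74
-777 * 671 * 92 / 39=-15988588 / 13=-1229891.38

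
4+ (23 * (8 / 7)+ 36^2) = 9284 / 7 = 1326.29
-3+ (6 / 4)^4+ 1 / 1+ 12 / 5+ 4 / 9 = 4253 / 720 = 5.91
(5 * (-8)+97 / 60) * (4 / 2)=-2303 / 30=-76.77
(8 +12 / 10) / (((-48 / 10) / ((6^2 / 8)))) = -69 / 8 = -8.62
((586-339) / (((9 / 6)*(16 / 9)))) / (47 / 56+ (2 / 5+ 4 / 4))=455 / 11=41.36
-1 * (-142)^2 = -20164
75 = 75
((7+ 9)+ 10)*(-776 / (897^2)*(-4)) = 6208 / 61893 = 0.10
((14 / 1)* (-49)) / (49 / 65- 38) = 44590 / 2421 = 18.42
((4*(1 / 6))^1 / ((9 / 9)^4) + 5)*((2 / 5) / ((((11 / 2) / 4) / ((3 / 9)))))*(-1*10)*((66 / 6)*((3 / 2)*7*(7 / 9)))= -13328 / 27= -493.63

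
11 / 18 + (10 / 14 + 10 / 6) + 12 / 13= 6413 / 1638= 3.92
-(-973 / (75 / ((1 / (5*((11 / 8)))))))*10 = 15568 / 825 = 18.87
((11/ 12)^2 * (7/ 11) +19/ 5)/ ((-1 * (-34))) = 3121/ 24480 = 0.13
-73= -73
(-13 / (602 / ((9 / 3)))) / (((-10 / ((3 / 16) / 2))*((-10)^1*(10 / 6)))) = -351 / 9632000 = -0.00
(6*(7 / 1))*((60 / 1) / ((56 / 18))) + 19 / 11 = 811.73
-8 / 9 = -0.89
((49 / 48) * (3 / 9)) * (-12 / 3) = -49 / 36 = -1.36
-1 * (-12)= 12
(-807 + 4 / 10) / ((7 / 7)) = -4033 / 5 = -806.60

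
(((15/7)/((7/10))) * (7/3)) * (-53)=-378.57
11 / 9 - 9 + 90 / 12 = -5 / 18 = -0.28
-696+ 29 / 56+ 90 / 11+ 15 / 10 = -422453 / 616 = -685.80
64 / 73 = 0.88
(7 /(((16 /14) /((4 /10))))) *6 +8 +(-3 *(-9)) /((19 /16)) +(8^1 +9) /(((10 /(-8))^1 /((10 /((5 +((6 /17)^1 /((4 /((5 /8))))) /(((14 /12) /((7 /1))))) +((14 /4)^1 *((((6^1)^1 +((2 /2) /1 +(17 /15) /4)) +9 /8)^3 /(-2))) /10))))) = 1031601139982383 /22035820712690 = 46.81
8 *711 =5688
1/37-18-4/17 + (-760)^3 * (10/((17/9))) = -1461790091453/629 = -2323990606.44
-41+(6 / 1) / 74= -1514 / 37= -40.92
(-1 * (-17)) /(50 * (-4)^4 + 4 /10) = 85 /64002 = 0.00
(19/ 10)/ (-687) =-19/ 6870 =-0.00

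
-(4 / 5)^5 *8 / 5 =-8192 / 15625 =-0.52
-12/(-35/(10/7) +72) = -24/95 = -0.25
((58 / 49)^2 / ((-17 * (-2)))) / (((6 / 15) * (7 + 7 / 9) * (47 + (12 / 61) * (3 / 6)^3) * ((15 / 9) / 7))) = 1385127 / 1170835645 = 0.00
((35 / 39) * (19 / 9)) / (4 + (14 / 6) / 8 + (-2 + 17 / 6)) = 5320 / 14391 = 0.37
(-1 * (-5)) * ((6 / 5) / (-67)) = -6 / 67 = -0.09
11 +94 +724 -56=773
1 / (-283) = -1 / 283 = -0.00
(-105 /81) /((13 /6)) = -70 /117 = -0.60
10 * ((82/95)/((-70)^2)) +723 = 16827866/23275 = 723.00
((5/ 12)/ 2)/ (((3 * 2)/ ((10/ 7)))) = 25/ 504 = 0.05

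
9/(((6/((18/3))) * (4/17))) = 153/4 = 38.25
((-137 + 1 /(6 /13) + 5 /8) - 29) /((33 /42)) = -27419 /132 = -207.72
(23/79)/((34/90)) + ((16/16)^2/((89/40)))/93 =0.78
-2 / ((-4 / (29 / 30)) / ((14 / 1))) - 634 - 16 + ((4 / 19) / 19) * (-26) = -6969337 / 10830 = -643.52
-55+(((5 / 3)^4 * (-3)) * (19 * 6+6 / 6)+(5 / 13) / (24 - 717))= -73433375 / 27027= -2717.04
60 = 60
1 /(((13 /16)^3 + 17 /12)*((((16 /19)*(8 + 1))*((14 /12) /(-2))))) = -19456 /167993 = -0.12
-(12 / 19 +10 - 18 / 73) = -14404 / 1387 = -10.39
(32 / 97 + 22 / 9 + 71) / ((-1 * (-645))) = 12881 / 112617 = 0.11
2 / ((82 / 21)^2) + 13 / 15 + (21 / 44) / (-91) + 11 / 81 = 1.13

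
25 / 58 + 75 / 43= 2.18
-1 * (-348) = 348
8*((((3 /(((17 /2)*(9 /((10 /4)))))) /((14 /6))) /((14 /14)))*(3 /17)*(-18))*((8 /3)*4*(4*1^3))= -92160 /2023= -45.56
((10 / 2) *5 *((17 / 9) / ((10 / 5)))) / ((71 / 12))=850 / 213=3.99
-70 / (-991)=70 / 991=0.07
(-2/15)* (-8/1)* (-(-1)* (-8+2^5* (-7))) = -3712/15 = -247.47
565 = 565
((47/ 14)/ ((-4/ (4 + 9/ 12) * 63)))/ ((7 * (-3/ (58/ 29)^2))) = 893/ 74088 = 0.01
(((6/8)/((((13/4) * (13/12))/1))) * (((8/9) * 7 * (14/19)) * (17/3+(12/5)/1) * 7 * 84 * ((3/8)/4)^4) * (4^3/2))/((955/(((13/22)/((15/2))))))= 713097/754832000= 0.00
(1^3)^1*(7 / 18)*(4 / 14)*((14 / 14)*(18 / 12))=1 / 6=0.17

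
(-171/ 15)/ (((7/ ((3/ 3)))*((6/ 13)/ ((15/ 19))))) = -39/ 14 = -2.79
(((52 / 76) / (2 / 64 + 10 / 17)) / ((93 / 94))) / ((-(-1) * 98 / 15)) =0.17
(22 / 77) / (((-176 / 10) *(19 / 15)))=-75 / 5852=-0.01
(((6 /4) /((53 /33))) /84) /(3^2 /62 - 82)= -1023 /7531300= -0.00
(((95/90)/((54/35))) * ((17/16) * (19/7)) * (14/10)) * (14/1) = 300713/7776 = 38.67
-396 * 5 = -1980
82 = 82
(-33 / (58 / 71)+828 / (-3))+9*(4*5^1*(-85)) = -905751 / 58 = -15616.40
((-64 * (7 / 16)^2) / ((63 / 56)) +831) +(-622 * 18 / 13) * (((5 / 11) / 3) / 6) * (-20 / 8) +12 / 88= 2251267 / 2574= 874.62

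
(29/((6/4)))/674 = 29/1011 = 0.03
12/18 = 2/3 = 0.67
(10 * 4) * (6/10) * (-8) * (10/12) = -160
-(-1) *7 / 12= 7 / 12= 0.58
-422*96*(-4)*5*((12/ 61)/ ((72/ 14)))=1890560/ 61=30992.79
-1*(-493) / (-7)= -493 / 7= -70.43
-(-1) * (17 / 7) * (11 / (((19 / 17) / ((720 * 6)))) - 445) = 13589545 / 133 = 102177.03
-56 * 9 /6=-84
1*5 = 5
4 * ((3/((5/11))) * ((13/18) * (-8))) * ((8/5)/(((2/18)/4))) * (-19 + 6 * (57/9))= -4173312/25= -166932.48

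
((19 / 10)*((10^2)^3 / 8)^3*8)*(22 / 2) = 326562500000000000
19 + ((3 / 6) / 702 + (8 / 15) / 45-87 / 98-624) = -605.88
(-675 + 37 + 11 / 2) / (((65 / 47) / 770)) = -4578035 / 13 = -352156.54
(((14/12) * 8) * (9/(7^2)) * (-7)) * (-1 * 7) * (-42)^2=148176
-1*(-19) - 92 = -73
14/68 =7/34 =0.21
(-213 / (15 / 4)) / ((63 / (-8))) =2272 / 315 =7.21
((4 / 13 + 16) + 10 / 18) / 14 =1973 / 1638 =1.20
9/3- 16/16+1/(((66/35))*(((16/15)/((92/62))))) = 14937/5456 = 2.74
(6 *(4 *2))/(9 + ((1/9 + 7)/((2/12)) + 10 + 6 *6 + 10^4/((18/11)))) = 432/55879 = 0.01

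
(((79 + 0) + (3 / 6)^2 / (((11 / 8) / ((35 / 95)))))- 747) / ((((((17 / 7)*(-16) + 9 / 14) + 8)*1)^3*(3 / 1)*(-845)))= -383056912 / 40100090421105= -0.00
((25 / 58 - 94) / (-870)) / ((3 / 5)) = 603 / 3364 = 0.18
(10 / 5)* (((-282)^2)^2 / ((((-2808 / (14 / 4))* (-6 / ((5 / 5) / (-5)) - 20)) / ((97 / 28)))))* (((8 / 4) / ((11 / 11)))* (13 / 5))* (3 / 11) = -4259961513 / 550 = -7745384.57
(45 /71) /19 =45 /1349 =0.03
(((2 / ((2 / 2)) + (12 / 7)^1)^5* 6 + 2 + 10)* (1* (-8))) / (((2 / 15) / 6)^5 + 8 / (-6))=105535236676500000 / 4135152245693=25521.49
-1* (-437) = 437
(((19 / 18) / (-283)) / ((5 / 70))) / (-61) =133 / 155367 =0.00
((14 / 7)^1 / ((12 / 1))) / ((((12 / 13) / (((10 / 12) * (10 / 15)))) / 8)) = 65 / 81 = 0.80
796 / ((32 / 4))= 199 / 2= 99.50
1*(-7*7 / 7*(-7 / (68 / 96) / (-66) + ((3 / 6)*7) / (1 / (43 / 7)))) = -56679 / 374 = -151.55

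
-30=-30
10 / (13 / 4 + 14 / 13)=104 / 45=2.31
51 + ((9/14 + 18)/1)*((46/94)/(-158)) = 5296161/103964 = 50.94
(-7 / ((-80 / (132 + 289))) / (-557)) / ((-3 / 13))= 38311 / 133680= 0.29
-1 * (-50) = 50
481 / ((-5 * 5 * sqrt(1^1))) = -481 / 25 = -19.24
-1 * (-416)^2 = -173056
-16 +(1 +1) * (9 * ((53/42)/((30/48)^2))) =42.15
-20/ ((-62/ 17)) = 170/ 31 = 5.48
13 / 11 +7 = 90 / 11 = 8.18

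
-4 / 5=-0.80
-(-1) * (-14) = -14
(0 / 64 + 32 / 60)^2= 64 / 225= 0.28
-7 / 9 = -0.78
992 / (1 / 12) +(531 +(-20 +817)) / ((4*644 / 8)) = 1917208 / 161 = 11908.12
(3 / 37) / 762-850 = -7988299 / 9398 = -850.00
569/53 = 10.74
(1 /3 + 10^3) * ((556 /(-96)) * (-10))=2085695 /36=57935.97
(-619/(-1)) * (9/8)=5571/8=696.38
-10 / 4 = -2.50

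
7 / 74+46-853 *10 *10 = -6308789 / 74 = -85253.91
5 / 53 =0.09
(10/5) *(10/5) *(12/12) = 4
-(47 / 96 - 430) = 41233 / 96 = 429.51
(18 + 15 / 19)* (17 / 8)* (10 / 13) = 30345 / 988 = 30.71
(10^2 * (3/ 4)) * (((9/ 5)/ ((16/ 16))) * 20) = 2700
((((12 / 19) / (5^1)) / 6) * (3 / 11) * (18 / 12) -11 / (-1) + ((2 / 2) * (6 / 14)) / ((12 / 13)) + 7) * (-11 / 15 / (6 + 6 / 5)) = -540517 / 287280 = -1.88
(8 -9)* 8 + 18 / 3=-2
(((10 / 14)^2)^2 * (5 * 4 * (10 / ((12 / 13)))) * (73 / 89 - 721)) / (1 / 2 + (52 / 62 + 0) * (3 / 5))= -8072090000000 / 199371837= -40487.61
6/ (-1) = -6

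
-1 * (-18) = 18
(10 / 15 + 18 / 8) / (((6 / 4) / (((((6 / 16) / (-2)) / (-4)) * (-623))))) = -21805 / 384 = -56.78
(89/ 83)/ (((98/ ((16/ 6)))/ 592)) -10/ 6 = 190417/ 12201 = 15.61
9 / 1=9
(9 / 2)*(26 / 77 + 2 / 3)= 348 / 77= 4.52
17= 17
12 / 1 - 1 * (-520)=532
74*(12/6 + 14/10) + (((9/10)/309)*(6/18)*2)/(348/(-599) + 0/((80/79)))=45091153/179220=251.60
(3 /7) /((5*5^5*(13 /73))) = 219 /1421875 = 0.00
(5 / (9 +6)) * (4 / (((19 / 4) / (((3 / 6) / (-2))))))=-4 / 57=-0.07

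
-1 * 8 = -8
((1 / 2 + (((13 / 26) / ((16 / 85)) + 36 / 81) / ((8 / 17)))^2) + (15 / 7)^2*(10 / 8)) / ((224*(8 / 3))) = 12915723481 / 155373797376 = 0.08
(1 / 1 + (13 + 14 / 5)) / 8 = 21 / 10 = 2.10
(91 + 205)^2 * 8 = 700928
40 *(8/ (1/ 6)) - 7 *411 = -957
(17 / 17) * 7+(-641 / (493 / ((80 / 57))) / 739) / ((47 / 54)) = 2276485037 / 325344011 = 7.00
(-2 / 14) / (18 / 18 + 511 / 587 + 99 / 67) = -0.04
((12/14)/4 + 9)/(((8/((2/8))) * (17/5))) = 0.08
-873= -873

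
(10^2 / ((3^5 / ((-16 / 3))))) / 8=-0.27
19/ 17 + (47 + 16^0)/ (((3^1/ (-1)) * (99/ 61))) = -14711/ 1683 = -8.74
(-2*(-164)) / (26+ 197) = 328 / 223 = 1.47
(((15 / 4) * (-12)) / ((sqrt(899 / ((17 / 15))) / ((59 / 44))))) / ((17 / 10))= -1.26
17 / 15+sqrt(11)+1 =32 / 15+sqrt(11) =5.45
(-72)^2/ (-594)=-96/ 11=-8.73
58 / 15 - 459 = -6827 / 15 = -455.13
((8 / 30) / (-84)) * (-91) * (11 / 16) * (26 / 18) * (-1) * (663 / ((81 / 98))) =-20131111 / 87480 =-230.12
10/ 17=0.59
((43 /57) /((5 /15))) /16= 43 /304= 0.14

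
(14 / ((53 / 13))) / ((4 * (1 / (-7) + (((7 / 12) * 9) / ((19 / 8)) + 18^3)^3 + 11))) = 4369183 / 1010673777086006104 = 0.00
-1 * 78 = -78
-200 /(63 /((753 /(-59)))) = 40.52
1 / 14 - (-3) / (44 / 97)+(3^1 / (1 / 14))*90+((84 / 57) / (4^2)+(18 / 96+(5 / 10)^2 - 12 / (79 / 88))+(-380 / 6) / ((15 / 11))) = 62035498423 / 16643088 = 3727.40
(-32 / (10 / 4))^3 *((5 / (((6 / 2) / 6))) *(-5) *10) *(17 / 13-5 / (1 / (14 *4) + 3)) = -61865984 / 169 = -366070.91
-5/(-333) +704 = 234437/333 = 704.02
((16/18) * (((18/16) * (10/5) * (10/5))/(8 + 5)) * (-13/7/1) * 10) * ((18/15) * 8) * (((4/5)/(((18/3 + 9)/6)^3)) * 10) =-24576/875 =-28.09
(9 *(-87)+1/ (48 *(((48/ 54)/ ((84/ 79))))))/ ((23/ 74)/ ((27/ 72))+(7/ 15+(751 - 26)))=-1098545355/ 1019021632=-1.08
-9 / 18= -1 / 2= -0.50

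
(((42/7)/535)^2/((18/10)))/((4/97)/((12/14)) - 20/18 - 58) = -1746/1475833345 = -0.00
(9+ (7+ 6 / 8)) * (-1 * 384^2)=-2469888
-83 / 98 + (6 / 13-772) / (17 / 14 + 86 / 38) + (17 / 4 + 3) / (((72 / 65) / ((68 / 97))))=-179525801291 / 823029480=-218.13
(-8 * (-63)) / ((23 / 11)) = 5544 / 23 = 241.04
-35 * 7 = -245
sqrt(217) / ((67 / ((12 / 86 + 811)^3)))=42431860533439 *sqrt(217) / 5326969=117338835.11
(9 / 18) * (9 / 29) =9 / 58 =0.16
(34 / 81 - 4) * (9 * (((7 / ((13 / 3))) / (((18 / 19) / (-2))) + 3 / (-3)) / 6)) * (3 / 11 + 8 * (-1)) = -2119900 / 11583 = -183.02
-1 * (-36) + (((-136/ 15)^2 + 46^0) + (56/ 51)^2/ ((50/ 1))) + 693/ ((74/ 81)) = 1407919421/ 1603950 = 877.78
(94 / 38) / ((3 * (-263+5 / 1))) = -47 / 14706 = -0.00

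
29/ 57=0.51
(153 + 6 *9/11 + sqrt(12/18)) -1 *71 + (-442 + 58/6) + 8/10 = -56863/165 + sqrt(6)/3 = -343.81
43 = 43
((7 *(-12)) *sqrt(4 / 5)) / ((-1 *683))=168 *sqrt(5) / 3415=0.11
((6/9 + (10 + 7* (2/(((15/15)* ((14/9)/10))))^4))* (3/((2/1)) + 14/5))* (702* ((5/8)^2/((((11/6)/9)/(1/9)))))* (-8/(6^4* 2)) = -34385657995/90552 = -379733.83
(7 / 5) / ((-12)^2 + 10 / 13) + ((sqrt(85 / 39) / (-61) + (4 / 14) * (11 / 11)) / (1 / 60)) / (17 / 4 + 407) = 1112933 / 21671230 - 16 * sqrt(3315) / 260897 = 0.05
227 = 227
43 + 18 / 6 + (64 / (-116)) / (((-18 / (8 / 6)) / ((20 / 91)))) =3278278 / 71253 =46.01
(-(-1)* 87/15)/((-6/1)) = -29/30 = -0.97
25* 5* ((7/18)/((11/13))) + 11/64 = 365089/6336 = 57.62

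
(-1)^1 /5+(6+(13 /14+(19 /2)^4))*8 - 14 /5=912981 /14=65212.93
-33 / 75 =-11 / 25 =-0.44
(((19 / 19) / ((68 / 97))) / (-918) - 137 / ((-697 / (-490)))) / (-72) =246505337 / 184275648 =1.34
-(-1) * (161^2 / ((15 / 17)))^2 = 194178591649 / 225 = 863015962.88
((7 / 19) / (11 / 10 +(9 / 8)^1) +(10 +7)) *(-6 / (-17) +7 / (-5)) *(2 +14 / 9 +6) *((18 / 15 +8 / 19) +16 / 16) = -450.15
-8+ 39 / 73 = -545 / 73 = -7.47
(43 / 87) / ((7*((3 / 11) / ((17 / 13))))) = 8041 / 23751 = 0.34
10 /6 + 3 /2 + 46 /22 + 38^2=95651 /66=1449.26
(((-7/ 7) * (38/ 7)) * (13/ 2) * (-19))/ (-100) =-4693/ 700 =-6.70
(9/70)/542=9/37940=0.00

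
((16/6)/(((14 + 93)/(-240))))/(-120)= 16/321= 0.05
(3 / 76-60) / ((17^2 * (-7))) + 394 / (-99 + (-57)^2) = 5352233 / 34593300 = 0.15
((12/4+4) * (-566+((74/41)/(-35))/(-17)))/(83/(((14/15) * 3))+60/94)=-9085332368/69438625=-130.84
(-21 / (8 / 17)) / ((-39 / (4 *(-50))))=-228.85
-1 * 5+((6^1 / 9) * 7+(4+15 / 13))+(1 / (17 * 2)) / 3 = 2135 / 442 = 4.83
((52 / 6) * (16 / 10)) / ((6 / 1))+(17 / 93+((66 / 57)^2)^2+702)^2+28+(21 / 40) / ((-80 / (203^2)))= 232838746244343111837259 / 470050677573148800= 495348.18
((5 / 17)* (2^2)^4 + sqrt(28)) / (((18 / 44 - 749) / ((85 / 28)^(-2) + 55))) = -2242431488 / 404560985 - 17518996* sqrt(7) / 118988525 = -5.93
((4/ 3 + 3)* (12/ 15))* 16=832/ 15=55.47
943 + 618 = 1561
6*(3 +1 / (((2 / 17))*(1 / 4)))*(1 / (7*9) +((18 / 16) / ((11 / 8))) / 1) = 42772 / 231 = 185.16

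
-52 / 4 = -13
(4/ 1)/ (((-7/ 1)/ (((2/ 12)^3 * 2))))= -1/ 189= -0.01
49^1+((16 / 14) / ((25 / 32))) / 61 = 523331 / 10675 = 49.02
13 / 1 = 13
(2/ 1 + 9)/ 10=11/ 10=1.10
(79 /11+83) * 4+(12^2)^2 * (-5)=-1136512 /11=-103319.27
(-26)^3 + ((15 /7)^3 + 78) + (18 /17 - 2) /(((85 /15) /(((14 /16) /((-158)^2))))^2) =-17488.16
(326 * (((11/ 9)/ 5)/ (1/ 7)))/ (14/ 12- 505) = -1.11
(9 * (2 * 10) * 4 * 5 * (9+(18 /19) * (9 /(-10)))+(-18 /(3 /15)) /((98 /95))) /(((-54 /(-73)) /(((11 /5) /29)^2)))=5344062163 /23489130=227.51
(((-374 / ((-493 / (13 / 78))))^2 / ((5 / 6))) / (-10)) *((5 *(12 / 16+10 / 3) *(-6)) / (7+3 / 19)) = 112651 / 3431280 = 0.03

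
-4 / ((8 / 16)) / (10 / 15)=-12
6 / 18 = 1 / 3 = 0.33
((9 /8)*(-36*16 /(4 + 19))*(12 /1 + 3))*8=-77760 /23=-3380.87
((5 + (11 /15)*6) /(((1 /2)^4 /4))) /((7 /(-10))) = -6016 /7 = -859.43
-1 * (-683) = 683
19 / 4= 4.75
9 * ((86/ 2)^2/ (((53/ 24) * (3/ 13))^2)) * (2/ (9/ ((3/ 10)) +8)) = 179989056/ 53371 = 3372.41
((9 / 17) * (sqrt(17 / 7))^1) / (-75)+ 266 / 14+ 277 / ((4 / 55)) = 15311 / 4 - 3 * sqrt(119) / 2975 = 3827.74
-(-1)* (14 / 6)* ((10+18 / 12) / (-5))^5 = -150.18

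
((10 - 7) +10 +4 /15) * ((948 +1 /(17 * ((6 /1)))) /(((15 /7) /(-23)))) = -3098075183 /22950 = -134992.38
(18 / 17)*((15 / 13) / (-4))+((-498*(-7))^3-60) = 18724249396497 / 442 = 42362555195.69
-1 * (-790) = 790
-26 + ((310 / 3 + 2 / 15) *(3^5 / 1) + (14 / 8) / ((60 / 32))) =75352 / 3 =25117.33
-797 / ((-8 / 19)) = 15143 / 8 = 1892.88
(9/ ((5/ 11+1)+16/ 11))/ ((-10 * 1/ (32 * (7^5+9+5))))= -1665279/ 10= -166527.90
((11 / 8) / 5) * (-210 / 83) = -231 / 332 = -0.70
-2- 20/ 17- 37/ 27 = -2087/ 459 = -4.55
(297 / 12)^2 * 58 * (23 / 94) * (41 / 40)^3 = 450554978907 / 48128000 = 9361.60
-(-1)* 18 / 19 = 18 / 19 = 0.95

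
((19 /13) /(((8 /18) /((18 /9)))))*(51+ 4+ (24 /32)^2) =365.43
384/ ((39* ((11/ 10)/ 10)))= 12800/ 143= 89.51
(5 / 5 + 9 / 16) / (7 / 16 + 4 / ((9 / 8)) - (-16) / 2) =225 / 1727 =0.13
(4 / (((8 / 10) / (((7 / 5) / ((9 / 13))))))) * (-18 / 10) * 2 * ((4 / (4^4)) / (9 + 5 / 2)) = -91 / 1840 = -0.05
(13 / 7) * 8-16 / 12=284 / 21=13.52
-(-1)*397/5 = 397/5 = 79.40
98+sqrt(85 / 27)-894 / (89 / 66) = -563.19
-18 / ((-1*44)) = 9 / 22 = 0.41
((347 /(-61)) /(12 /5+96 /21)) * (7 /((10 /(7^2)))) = -833147 /29768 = -27.99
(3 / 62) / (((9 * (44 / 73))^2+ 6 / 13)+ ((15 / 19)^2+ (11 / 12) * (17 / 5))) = 2250809730 / 1564282569829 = 0.00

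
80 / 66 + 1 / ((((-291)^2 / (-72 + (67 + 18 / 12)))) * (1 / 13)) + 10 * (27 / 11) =47984899 / 1862982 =25.76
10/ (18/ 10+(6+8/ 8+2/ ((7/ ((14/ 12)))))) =150/ 137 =1.09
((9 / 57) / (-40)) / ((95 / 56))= -21 / 9025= -0.00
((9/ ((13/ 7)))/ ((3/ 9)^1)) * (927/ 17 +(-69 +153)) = 445095/ 221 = 2014.00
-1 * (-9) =9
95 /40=2.38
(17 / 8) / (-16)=-17 / 128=-0.13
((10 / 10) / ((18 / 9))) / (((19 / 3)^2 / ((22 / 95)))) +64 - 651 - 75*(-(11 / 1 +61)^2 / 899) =-4763932334 / 30831205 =-154.52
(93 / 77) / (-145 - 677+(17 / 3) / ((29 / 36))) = -899 / 606606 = -0.00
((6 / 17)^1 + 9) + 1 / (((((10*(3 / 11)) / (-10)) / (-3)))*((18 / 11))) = 4919 / 306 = 16.08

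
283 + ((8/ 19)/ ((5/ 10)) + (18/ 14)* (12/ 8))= 76015/ 266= 285.77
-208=-208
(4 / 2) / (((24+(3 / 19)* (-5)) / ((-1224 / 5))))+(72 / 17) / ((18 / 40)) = -48656 / 4165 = -11.68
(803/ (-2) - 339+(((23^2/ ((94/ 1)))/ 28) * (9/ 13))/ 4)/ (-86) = 101343031/ 11770304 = 8.61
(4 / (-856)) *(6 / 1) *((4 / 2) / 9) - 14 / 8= -2255 / 1284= -1.76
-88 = -88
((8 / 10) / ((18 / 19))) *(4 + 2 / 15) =3.49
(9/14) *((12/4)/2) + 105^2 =308727/28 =11025.96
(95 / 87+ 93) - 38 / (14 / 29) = 9365 / 609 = 15.38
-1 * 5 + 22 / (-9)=-67 / 9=-7.44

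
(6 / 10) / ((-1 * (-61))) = 3 / 305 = 0.01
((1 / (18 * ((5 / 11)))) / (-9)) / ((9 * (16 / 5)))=-0.00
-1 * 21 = -21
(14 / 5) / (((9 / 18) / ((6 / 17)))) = 1.98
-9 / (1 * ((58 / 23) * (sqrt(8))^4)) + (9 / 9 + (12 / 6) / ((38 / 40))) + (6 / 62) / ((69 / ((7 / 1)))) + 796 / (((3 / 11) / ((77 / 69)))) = 1475460121555 / 452578176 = 3260.12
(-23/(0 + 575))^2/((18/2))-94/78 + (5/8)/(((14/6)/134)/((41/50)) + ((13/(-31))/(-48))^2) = 28.12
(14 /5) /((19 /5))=0.74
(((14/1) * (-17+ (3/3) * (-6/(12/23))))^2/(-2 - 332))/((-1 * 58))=159201/19372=8.22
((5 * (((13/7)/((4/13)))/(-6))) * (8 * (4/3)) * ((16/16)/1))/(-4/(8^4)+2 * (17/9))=-3461120/243649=-14.21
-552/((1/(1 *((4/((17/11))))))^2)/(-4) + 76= 289132/289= 1000.46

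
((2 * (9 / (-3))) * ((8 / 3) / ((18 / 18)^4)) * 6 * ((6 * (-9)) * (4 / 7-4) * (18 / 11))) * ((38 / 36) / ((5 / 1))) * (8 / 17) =-18911232 / 6545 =-2889.42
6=6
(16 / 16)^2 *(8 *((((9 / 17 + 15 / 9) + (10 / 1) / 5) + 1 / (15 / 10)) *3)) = 116.71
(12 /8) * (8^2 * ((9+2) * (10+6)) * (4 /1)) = 67584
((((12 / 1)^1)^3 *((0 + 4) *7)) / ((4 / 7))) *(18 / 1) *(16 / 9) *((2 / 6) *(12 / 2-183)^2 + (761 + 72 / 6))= 30389796864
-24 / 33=-8 / 11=-0.73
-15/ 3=-5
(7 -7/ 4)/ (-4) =-21/ 16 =-1.31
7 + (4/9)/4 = 64/9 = 7.11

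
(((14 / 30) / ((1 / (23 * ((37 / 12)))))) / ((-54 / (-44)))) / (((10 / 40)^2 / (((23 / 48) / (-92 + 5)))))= -1507121 / 634230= -2.38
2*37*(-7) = -518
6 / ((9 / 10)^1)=20 / 3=6.67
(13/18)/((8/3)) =13/48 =0.27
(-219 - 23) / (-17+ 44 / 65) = 15730 / 1061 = 14.83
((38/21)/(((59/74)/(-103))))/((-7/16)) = 4634176/8673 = 534.32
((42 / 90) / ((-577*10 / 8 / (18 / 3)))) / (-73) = 56 / 1053025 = 0.00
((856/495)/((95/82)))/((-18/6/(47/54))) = -1649512/3809025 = -0.43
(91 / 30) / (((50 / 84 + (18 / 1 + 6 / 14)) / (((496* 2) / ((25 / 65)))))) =8214752 / 19975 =411.25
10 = 10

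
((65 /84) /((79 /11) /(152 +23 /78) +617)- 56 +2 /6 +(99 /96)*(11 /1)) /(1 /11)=-487.54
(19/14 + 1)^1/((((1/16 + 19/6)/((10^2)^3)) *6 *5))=5280000/217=24331.80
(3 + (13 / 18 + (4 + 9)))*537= 53879 / 6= 8979.83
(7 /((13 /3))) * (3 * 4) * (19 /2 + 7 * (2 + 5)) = 1134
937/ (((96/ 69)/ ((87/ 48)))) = 624979/ 512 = 1220.66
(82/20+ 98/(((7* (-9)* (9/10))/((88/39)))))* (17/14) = 107423/442260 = 0.24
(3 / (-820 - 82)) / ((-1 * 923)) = 3 / 832546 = 0.00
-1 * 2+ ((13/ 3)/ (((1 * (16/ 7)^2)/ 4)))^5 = 104359244100493/ 260919263232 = 399.97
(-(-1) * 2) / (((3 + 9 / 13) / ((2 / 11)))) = 13 / 132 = 0.10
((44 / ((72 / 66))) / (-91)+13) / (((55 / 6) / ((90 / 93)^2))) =1234080 / 961961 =1.28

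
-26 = -26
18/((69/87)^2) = 15138/529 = 28.62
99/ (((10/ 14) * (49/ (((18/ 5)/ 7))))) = 1782/ 1225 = 1.45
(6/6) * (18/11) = 18/11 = 1.64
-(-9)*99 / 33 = 27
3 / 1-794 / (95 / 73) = -57677 / 95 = -607.13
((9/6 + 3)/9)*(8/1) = 4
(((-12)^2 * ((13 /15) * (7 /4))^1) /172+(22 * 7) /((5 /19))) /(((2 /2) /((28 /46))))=1765274 /4945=356.98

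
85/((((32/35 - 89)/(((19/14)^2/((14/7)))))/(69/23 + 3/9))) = -767125/258972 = -2.96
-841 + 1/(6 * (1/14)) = -2516/3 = -838.67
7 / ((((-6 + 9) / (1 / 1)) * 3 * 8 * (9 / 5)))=35 / 648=0.05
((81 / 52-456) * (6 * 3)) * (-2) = 212679 / 13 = 16359.92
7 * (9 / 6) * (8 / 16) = 21 / 4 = 5.25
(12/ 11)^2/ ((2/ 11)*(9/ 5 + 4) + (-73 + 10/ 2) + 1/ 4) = -960/ 53801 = -0.02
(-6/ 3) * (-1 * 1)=2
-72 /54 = -4 /3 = -1.33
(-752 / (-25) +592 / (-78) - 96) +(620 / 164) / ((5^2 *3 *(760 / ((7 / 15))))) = -6699895739 / 91143000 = -73.51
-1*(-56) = 56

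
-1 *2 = -2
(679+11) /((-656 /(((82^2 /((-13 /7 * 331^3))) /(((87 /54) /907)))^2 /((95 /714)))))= -88692017229253661328 /3551438218622608491931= -0.02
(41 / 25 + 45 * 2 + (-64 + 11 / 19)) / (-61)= -13404 / 28975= -0.46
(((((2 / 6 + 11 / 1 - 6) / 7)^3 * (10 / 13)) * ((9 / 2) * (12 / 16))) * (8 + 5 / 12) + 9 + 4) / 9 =303181 / 120393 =2.52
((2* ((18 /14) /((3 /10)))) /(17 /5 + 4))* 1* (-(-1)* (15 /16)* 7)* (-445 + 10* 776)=8229375 /148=55603.89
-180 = -180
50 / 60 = 5 / 6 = 0.83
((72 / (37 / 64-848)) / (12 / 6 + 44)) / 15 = -768 / 6237025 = -0.00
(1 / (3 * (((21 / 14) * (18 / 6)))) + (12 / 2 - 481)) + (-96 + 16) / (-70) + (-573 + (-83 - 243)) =-259456 / 189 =-1372.78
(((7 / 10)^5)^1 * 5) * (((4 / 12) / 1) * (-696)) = -487403 / 2500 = -194.96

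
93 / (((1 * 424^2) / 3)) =279 / 179776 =0.00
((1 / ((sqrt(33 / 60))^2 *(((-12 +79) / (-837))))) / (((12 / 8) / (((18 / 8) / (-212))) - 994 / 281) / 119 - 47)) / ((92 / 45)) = 755687961 / 3279696431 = 0.23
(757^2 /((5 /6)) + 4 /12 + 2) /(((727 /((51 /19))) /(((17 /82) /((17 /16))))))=495.41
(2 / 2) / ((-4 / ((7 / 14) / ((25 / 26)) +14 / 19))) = -597 / 1900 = -0.31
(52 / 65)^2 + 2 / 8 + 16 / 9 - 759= -680699 / 900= -756.33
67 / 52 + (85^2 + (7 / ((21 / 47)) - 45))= 1122725 / 156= 7196.96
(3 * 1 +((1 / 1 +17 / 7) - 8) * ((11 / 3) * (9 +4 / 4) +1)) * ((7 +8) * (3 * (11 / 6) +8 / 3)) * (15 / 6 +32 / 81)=-58322495 / 972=-60002.57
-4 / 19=-0.21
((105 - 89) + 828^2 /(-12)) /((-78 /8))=228464 /39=5858.05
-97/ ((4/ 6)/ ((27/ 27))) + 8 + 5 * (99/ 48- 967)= -79395/ 16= -4962.19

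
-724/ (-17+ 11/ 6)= 4344/ 91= 47.74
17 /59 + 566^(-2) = 5446111 /18901004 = 0.29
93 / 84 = 31 / 28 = 1.11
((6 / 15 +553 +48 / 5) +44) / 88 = 607 / 88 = 6.90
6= 6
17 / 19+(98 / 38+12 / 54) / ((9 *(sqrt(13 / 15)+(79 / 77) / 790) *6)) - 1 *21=-20.05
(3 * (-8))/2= -12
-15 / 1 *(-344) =5160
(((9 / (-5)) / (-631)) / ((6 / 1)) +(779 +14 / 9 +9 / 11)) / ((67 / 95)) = 9274216483 / 8370846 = 1107.92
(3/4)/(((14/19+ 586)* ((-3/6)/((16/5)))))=-38/4645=-0.01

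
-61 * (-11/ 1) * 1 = 671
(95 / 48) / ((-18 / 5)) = -475 / 864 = -0.55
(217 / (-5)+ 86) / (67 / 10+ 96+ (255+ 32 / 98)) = 20874 / 175433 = 0.12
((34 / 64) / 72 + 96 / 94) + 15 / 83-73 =-645247219 / 8987904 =-71.79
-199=-199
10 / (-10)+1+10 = 10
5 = 5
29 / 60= 0.48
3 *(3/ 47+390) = 54999/ 47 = 1170.19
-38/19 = -2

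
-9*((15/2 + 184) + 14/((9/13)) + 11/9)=-3833/2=-1916.50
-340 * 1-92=-432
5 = 5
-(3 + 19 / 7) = -40 / 7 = -5.71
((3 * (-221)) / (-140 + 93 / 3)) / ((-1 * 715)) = -51 / 5995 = -0.01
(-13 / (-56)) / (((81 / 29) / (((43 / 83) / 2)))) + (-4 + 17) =9804899 / 752976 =13.02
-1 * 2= -2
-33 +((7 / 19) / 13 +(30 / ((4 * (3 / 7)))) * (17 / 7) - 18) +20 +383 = 194897 / 494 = 394.53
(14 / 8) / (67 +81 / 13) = 13 / 544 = 0.02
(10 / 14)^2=25 / 49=0.51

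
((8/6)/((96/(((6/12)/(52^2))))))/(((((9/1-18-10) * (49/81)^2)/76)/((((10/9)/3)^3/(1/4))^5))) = -16000000000000000/1644401251885356980884323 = -0.00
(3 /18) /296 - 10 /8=-2219 /1776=-1.25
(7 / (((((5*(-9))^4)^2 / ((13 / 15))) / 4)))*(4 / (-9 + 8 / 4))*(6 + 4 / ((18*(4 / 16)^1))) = -12896 / 2270041927734375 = -0.00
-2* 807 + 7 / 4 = -6449 / 4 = -1612.25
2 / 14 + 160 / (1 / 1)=1121 / 7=160.14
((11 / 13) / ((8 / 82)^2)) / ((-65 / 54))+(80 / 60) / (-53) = -79408903 / 1074840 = -73.88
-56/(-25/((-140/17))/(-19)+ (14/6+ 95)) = -89376/155089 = -0.58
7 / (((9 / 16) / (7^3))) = 38416 / 9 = 4268.44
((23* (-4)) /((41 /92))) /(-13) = 8464 /533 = 15.88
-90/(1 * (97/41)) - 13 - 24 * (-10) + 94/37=687291/3589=191.50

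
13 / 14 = 0.93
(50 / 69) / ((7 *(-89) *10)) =-0.00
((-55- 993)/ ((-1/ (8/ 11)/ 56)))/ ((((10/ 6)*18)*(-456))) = -29344/ 9405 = -3.12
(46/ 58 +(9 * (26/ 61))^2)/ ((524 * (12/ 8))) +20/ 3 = 189038889/ 28272158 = 6.69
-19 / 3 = -6.33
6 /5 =1.20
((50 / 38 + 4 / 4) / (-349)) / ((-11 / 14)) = 56 / 6631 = 0.01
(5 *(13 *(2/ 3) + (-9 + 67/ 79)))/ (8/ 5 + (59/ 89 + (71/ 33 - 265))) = -2985950/ 302309221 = -0.01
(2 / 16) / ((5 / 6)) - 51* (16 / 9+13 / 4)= -256.27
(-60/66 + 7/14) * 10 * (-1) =45/11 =4.09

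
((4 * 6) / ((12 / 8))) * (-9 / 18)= -8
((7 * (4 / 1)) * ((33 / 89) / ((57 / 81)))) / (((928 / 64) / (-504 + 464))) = -1995840 / 49039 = -40.70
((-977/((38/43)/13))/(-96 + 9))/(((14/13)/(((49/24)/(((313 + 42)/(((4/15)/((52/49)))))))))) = 187327049/845013600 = 0.22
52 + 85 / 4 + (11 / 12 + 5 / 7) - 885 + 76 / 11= -371083 / 462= -803.21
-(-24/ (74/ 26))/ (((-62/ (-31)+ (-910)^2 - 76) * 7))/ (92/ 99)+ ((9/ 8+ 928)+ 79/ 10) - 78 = 84743690582641/ 98651017640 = 859.03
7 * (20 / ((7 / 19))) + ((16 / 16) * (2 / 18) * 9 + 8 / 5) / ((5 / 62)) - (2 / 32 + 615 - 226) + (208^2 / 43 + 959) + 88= 2076.32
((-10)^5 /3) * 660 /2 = -11000000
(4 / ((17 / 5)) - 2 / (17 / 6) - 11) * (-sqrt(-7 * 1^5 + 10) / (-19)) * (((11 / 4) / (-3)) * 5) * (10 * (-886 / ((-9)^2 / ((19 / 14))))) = -21806675 * sqrt(3) / 57834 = -653.08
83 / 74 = 1.12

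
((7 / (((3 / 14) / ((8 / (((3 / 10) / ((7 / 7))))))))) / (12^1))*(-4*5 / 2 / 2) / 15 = -1960 / 81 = -24.20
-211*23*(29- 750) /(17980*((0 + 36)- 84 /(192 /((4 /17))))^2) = 4044859028 /26783372095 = 0.15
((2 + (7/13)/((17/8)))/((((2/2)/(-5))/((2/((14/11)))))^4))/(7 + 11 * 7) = 759501875/7428694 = 102.24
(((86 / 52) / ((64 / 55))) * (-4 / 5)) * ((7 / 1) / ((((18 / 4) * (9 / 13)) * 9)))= -3311 / 11664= -0.28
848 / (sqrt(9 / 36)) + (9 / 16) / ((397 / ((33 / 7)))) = 75411241 / 44464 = 1696.01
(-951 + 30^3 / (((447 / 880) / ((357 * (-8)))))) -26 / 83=-1877431924891 / 12367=-151809810.37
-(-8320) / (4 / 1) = 2080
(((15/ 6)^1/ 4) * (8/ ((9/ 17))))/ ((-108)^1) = -85/ 972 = -0.09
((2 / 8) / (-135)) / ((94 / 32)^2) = -64 / 298215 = -0.00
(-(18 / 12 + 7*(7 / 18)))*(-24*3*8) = 2432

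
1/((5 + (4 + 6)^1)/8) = 0.53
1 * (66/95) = 66/95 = 0.69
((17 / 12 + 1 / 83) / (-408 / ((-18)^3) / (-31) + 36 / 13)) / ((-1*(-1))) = 46450989 / 89961044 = 0.52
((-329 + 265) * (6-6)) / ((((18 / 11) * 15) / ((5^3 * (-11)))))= 0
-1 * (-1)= 1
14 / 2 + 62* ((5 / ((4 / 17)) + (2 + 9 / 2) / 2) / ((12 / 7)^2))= 75439 / 144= 523.88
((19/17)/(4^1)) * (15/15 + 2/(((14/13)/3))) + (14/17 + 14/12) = 1366/357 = 3.83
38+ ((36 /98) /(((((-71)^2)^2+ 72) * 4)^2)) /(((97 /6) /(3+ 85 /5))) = 116632789210928887661 /3069283926603391777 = 38.00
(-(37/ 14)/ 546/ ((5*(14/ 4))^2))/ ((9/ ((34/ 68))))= -37/ 42137550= -0.00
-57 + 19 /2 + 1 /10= -237 /5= -47.40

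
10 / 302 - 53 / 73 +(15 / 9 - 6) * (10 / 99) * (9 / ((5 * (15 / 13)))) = -7506584 / 5456385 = -1.38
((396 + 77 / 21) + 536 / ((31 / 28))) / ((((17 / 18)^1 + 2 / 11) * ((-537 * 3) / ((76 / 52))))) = -34356674 / 48259653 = -0.71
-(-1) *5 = 5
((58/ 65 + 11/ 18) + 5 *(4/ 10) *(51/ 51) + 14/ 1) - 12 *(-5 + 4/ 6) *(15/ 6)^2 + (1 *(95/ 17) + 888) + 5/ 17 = 24591713/ 19890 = 1236.39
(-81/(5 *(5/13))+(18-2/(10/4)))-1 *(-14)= -273/25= -10.92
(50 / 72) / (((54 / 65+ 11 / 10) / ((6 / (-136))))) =-1625 / 102408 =-0.02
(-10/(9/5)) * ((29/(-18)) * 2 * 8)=11600/81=143.21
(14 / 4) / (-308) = -1 / 88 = -0.01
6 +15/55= 69/11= 6.27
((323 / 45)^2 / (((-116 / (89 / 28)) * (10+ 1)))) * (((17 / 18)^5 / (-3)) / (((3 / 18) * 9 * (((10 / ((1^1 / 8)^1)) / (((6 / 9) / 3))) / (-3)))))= -13183771224817 / 73822715898624000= -0.00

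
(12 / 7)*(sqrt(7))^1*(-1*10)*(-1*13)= 1560*sqrt(7) / 7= 589.62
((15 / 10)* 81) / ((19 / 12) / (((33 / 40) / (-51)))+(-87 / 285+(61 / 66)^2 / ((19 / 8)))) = -25139565 / 20240842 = -1.24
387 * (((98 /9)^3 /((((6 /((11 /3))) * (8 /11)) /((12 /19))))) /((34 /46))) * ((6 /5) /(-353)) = -56315752724 /46177695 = -1219.54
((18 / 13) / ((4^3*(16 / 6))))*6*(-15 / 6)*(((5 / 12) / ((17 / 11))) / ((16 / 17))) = -0.03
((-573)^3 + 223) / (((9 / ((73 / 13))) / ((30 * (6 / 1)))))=-274673149240 / 13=-21128703787.69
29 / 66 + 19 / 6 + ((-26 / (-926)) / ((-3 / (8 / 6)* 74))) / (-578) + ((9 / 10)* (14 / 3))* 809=8335741495579 / 2450675205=3401.41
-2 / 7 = -0.29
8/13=0.62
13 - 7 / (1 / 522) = -3641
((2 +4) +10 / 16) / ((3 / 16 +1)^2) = 1696 / 361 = 4.70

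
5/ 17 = 0.29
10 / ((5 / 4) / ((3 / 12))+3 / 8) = 80 / 43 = 1.86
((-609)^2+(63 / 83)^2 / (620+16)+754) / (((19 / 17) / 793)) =7316961398286943 / 27748892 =263684813.01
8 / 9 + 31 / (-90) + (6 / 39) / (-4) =296 / 585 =0.51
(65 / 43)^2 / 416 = 325 / 59168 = 0.01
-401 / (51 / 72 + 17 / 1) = -9624 / 425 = -22.64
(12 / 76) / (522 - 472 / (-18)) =27 / 93746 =0.00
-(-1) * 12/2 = 6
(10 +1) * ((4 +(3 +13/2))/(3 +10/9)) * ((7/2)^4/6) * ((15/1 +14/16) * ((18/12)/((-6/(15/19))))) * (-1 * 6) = 12226048065/719872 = 16983.64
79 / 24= 3.29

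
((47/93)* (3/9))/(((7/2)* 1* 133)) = 94/259749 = 0.00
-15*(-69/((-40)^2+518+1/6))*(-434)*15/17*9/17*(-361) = 131347647900/3672901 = 35761.28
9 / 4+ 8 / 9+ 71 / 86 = 6137 / 1548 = 3.96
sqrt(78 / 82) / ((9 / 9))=sqrt(1599) / 41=0.98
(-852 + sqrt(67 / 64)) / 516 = -71 / 43 + sqrt(67) / 4128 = -1.65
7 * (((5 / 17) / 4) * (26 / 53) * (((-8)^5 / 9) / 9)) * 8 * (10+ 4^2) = -1550581760 / 72981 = -21246.38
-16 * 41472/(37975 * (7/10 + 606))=-1327104/46078865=-0.03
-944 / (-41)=944 / 41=23.02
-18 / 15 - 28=-146 / 5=-29.20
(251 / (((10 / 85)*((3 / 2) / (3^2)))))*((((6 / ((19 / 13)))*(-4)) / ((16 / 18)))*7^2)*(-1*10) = 2201643990 / 19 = 115875999.47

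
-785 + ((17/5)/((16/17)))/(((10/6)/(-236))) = -129653/100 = -1296.53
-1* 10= -10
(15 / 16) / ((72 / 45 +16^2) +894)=75 / 92128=0.00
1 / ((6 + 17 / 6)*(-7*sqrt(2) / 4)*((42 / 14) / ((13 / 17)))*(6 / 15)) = -130*sqrt(2) / 6307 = -0.03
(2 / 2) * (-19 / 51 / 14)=-19 / 714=-0.03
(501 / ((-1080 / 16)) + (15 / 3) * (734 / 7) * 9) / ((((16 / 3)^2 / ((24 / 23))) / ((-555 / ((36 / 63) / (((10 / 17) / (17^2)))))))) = -617719995 / 1807984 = -341.66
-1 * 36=-36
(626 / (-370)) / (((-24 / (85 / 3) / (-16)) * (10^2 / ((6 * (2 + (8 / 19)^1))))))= -244766 / 52725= -4.64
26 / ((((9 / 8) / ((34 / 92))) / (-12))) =-7072 / 69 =-102.49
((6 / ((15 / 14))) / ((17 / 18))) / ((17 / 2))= 1008 / 1445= 0.70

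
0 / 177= 0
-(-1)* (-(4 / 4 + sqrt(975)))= -5* sqrt(39) - 1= -32.22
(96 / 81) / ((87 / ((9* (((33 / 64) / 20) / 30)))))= 11 / 104400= 0.00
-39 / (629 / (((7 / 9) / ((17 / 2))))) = -182 / 32079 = -0.01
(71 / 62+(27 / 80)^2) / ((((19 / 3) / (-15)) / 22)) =-24730101 / 376960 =-65.60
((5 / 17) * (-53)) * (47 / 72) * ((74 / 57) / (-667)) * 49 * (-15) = -112904575 / 7755876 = -14.56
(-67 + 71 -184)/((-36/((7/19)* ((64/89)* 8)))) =17920/1691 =10.60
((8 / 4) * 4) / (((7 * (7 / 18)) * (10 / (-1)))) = -72 / 245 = -0.29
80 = 80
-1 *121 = -121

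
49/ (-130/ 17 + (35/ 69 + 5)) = -57477/ 2510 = -22.90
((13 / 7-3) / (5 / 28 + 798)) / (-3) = 32 / 67047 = 0.00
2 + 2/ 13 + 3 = 67/ 13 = 5.15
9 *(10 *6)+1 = 541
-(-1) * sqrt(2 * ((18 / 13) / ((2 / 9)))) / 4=9 * sqrt(26) / 52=0.88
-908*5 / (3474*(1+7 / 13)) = -2951 / 3474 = -0.85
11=11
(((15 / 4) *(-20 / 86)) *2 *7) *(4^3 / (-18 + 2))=2100 / 43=48.84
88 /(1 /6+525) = 528 /3151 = 0.17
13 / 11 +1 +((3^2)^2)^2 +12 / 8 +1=144445 / 22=6565.68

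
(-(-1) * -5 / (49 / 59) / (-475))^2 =3481 / 21669025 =0.00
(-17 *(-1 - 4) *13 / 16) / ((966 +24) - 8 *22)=1105 / 13024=0.08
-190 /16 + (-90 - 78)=-1439 /8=-179.88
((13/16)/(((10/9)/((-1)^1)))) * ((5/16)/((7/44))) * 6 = -3861/448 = -8.62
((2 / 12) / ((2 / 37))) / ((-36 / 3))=-37 / 144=-0.26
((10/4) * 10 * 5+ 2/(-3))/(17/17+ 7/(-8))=2984/3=994.67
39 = 39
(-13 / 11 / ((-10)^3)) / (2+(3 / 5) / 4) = 13 / 23650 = 0.00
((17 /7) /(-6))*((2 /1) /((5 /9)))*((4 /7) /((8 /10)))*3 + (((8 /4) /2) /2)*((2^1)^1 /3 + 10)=325 /147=2.21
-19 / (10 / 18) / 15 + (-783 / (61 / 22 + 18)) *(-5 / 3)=691701 / 11425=60.54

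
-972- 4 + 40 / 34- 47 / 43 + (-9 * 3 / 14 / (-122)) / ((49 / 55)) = -59704368805 / 61178852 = -975.90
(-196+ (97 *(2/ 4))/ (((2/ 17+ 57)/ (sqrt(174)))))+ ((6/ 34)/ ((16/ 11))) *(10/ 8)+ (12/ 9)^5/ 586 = -15170739461/ 77464512+ 1649 *sqrt(174)/ 1942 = -184.64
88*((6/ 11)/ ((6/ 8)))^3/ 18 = 2048/ 1089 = 1.88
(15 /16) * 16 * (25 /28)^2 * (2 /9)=2.66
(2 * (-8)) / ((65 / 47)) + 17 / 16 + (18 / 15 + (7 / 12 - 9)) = -55297 / 3120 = -17.72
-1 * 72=-72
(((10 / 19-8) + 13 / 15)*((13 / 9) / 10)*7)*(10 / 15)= -171353 / 38475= -4.45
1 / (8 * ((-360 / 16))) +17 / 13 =1.30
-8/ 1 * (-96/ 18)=128/ 3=42.67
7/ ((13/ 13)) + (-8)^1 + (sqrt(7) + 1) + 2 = 4.65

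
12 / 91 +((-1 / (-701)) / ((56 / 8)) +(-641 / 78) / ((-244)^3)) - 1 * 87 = -482991624714581 / 5560068468864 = -86.87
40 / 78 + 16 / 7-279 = -75403 / 273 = -276.20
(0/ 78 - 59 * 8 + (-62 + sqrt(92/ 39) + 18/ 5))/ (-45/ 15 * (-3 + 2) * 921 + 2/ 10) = -663/ 3454 + 5 * sqrt(897)/ 269412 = -0.19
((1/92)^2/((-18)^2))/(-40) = -1/109693440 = -0.00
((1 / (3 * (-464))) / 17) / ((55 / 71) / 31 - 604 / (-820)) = -0.00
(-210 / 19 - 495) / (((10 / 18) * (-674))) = 1.35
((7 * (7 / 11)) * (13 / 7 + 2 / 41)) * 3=11487 / 451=25.47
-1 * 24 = -24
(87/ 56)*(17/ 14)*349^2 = 180143679/ 784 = 229775.10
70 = 70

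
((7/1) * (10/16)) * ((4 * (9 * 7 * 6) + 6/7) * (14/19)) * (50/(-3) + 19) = 432425/38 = 11379.61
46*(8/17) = 368/17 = 21.65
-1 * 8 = -8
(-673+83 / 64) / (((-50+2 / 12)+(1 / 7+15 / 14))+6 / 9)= 902769 / 64448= 14.01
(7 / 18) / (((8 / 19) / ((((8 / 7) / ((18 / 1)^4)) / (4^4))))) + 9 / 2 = 2176782355 / 483729408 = 4.50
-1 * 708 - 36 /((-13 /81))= -6288 /13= -483.69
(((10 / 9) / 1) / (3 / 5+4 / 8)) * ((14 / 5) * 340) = 95200 / 99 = 961.62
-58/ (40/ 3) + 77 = 1453/ 20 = 72.65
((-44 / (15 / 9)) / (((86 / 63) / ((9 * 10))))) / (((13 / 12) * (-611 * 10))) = 449064 / 1707745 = 0.26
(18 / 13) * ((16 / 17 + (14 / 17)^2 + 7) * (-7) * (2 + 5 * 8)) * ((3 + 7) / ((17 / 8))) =-1054589760 / 63869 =-16511.76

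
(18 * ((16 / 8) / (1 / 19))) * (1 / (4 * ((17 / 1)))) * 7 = 1197 / 17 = 70.41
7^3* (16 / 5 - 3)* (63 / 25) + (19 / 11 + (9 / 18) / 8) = 3842559 / 22000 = 174.66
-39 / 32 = -1.22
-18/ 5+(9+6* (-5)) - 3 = -138/ 5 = -27.60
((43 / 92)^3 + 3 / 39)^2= 3284355173841 / 102473995227136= 0.03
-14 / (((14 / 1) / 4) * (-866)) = 0.00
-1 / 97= -0.01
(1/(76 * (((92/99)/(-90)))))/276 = -1485/321632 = -0.00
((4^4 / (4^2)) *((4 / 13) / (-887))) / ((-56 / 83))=664 / 80717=0.01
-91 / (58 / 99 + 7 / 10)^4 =-87414236910000 / 2626114239841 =-33.29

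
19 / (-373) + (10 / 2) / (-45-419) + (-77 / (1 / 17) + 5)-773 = -359481225 / 173072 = -2077.06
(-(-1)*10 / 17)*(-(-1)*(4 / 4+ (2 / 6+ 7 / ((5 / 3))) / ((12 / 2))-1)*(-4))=-16 / 9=-1.78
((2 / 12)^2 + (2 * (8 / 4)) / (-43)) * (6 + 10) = -404 / 387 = -1.04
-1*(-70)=70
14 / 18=7 / 9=0.78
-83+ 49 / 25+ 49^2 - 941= 34474 / 25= 1378.96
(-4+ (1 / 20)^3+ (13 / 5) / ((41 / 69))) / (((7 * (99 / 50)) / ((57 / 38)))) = 123241 / 3030720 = 0.04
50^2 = 2500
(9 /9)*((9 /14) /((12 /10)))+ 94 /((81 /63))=18559 /252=73.65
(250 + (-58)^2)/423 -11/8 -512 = -1708349/3384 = -504.83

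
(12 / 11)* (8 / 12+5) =6.18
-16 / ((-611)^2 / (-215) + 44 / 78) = 134160 / 14554789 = 0.01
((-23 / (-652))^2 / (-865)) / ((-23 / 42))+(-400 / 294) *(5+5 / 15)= -588343722997 / 81081148680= -7.26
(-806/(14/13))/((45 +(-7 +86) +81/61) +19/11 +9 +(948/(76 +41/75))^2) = -8912563970453/3446681157087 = -2.59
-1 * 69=-69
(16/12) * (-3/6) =-0.67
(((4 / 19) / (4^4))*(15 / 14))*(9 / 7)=135 / 119168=0.00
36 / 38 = 18 / 19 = 0.95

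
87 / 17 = 5.12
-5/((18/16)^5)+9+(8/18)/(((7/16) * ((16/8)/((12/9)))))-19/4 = 3559055/1653372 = 2.15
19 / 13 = 1.46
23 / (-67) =-23 / 67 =-0.34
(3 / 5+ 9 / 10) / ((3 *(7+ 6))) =1 / 26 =0.04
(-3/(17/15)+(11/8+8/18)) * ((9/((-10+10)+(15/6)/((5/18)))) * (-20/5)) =1013/306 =3.31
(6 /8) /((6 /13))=13 /8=1.62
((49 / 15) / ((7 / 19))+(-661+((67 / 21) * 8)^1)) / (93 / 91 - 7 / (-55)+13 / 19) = -341.76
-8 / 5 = -1.60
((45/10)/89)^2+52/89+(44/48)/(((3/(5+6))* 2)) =1293115/570312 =2.27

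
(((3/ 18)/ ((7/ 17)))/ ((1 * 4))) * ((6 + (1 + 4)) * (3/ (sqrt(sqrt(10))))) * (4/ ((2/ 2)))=187 * 10^(3/ 4)/ 140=7.51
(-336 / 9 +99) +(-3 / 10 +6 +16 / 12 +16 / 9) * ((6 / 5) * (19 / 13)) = 1928 / 25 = 77.12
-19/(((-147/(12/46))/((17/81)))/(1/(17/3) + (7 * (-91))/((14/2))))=-58672/91287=-0.64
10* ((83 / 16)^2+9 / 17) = 597085 / 2176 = 274.40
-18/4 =-9/2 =-4.50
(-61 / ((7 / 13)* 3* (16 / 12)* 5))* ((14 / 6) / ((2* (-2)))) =793 / 240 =3.30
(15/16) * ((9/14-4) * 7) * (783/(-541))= 552015/17312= 31.89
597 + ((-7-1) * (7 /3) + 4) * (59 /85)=149639 /255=586.82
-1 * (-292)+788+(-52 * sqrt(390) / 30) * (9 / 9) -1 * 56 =1024 -26 * sqrt(390) / 15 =989.77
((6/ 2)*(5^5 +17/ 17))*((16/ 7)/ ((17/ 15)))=2250720/ 119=18913.61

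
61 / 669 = 0.09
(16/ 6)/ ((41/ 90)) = 240/ 41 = 5.85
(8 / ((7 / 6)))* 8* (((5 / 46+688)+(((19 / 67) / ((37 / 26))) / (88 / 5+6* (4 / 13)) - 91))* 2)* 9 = 2655816058656 / 4504343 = 589612.30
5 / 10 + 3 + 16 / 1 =39 / 2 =19.50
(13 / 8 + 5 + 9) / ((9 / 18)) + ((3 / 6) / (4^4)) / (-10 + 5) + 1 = 82559 / 2560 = 32.25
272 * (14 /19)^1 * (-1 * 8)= -30464 /19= -1603.37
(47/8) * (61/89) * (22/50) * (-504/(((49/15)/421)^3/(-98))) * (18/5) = 20586164555064636/30527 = 674359241165.68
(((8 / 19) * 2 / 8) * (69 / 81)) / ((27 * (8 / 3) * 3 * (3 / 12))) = 23 / 13851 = 0.00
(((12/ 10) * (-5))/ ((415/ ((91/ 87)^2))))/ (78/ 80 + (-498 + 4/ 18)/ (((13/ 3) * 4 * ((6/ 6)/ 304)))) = 1722448/ 950554847237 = 0.00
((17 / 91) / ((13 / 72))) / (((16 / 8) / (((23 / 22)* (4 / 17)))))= 1656 / 13013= 0.13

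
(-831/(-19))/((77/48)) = 27.26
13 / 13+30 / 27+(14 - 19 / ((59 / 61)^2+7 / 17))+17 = 4859935 / 255672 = 19.01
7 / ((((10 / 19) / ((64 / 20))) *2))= 532 / 25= 21.28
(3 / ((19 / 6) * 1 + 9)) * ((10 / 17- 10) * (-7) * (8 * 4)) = 645120 / 1241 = 519.84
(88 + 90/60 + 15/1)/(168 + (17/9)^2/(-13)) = 220077/353230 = 0.62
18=18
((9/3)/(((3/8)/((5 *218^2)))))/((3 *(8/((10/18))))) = 1188100/27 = 44003.70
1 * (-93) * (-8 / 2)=372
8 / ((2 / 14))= 56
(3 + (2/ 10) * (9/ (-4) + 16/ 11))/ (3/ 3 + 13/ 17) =425/ 264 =1.61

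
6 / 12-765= -1529 / 2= -764.50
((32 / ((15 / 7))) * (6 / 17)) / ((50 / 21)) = 4704 / 2125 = 2.21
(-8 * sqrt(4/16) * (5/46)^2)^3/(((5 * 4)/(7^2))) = -153125/592143556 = -0.00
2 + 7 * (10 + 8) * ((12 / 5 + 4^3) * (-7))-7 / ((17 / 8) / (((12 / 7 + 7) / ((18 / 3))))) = -14934734 / 255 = -58567.58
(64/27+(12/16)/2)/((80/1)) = 593/17280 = 0.03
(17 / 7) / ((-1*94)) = -17 / 658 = -0.03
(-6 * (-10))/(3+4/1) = 60/7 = 8.57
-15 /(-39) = 5 /13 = 0.38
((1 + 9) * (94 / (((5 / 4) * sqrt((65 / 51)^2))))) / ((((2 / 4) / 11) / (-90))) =-1168260.92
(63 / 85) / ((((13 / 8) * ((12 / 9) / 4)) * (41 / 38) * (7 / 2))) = 16416 / 45305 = 0.36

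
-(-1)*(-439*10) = -4390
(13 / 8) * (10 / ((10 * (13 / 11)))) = 11 / 8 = 1.38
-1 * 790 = -790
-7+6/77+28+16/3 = 6101/231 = 26.41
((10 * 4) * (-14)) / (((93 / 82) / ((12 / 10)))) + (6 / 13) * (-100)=-257384 / 403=-638.67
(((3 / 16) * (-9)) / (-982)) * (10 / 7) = 135 / 54992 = 0.00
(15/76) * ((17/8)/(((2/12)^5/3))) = 185895/19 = 9783.95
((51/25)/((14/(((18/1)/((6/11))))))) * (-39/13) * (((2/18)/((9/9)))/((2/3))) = -1683/700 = -2.40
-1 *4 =-4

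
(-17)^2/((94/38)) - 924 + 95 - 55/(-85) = -568507/799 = -711.52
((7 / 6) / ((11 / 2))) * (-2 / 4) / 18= -0.01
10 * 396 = 3960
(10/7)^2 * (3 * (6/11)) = 1800/539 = 3.34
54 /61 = 0.89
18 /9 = 2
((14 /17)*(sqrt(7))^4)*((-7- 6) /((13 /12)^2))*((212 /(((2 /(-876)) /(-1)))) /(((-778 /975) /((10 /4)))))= 859939416000 /6613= 130037716.01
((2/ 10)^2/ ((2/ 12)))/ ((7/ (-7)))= -6/ 25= -0.24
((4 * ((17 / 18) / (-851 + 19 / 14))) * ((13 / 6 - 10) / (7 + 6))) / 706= 5593 / 1473826185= 0.00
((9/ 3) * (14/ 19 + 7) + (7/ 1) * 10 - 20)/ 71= 1391/ 1349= 1.03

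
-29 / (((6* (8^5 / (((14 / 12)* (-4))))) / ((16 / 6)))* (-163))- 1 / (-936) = 247729 / 234344448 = 0.00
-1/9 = -0.11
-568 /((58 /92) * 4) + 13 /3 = -19219 /87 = -220.91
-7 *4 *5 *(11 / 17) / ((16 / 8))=-770 / 17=-45.29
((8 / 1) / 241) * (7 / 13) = 56 / 3133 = 0.02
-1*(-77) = 77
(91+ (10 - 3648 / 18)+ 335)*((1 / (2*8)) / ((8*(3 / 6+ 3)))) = 25 / 48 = 0.52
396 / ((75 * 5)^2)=44 / 15625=0.00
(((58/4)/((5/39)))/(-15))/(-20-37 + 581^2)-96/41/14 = -0.17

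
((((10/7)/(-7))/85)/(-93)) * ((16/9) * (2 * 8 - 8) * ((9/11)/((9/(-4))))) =-1024/7669431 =-0.00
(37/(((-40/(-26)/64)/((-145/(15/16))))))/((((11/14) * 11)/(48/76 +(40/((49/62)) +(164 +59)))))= -55256787456/7315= -7553901.22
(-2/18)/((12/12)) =-1/9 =-0.11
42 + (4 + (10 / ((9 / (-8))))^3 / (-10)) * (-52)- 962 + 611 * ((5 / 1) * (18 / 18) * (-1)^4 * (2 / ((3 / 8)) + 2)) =12847318 / 729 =17623.21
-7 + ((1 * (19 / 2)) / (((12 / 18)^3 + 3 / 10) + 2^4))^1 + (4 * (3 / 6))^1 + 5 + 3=16008 / 4481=3.57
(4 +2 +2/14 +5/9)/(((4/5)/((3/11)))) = 1055/462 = 2.28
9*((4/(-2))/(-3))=6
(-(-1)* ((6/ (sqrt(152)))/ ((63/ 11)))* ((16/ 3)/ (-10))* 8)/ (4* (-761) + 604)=44* sqrt(38)/ 1825425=0.00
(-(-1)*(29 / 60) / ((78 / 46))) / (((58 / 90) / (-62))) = -713 / 26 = -27.42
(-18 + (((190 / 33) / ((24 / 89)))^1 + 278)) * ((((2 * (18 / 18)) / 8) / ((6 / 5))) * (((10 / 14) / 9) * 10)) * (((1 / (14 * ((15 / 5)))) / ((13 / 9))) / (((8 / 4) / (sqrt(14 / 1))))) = 13926875 * sqrt(14) / 36324288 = 1.43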